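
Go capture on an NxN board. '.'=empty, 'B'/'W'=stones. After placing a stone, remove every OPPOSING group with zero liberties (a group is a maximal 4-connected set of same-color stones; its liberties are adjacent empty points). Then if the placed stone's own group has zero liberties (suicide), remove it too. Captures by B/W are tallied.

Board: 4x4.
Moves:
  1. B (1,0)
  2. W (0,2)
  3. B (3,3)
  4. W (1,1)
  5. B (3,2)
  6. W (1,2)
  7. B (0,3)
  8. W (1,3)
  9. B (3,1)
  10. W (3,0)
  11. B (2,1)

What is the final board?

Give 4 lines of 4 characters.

Answer: ..W.
BWWW
.B..
WBBB

Derivation:
Move 1: B@(1,0) -> caps B=0 W=0
Move 2: W@(0,2) -> caps B=0 W=0
Move 3: B@(3,3) -> caps B=0 W=0
Move 4: W@(1,1) -> caps B=0 W=0
Move 5: B@(3,2) -> caps B=0 W=0
Move 6: W@(1,2) -> caps B=0 W=0
Move 7: B@(0,3) -> caps B=0 W=0
Move 8: W@(1,3) -> caps B=0 W=1
Move 9: B@(3,1) -> caps B=0 W=1
Move 10: W@(3,0) -> caps B=0 W=1
Move 11: B@(2,1) -> caps B=0 W=1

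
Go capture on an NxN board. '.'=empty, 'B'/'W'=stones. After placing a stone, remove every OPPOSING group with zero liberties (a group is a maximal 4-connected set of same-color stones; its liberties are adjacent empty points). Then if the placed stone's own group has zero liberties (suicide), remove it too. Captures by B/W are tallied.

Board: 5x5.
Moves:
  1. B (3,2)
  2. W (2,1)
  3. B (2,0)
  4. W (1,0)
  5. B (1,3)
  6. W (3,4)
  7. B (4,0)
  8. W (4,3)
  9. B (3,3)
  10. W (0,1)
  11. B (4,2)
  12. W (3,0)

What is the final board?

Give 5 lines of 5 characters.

Move 1: B@(3,2) -> caps B=0 W=0
Move 2: W@(2,1) -> caps B=0 W=0
Move 3: B@(2,0) -> caps B=0 W=0
Move 4: W@(1,0) -> caps B=0 W=0
Move 5: B@(1,3) -> caps B=0 W=0
Move 6: W@(3,4) -> caps B=0 W=0
Move 7: B@(4,0) -> caps B=0 W=0
Move 8: W@(4,3) -> caps B=0 W=0
Move 9: B@(3,3) -> caps B=0 W=0
Move 10: W@(0,1) -> caps B=0 W=0
Move 11: B@(4,2) -> caps B=0 W=0
Move 12: W@(3,0) -> caps B=0 W=1

Answer: .W...
W..B.
.W...
W.BBW
B.BW.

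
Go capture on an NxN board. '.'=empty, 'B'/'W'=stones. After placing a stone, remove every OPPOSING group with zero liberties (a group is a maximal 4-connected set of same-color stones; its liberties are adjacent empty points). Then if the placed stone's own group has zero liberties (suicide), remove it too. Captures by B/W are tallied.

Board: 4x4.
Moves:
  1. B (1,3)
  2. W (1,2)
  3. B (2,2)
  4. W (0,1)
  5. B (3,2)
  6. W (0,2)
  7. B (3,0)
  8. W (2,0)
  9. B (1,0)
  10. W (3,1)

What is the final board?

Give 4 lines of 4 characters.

Answer: .WW.
B.WB
W.B.
.WB.

Derivation:
Move 1: B@(1,3) -> caps B=0 W=0
Move 2: W@(1,2) -> caps B=0 W=0
Move 3: B@(2,2) -> caps B=0 W=0
Move 4: W@(0,1) -> caps B=0 W=0
Move 5: B@(3,2) -> caps B=0 W=0
Move 6: W@(0,2) -> caps B=0 W=0
Move 7: B@(3,0) -> caps B=0 W=0
Move 8: W@(2,0) -> caps B=0 W=0
Move 9: B@(1,0) -> caps B=0 W=0
Move 10: W@(3,1) -> caps B=0 W=1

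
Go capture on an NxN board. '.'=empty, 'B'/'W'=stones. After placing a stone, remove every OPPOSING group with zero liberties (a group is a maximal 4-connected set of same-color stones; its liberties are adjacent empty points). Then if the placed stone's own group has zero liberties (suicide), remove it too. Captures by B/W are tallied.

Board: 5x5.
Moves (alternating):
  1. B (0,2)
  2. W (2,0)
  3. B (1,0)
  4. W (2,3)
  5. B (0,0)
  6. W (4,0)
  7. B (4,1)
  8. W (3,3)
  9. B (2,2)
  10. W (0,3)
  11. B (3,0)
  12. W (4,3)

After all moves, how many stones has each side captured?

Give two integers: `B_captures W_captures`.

Move 1: B@(0,2) -> caps B=0 W=0
Move 2: W@(2,0) -> caps B=0 W=0
Move 3: B@(1,0) -> caps B=0 W=0
Move 4: W@(2,3) -> caps B=0 W=0
Move 5: B@(0,0) -> caps B=0 W=0
Move 6: W@(4,0) -> caps B=0 W=0
Move 7: B@(4,1) -> caps B=0 W=0
Move 8: W@(3,3) -> caps B=0 W=0
Move 9: B@(2,2) -> caps B=0 W=0
Move 10: W@(0,3) -> caps B=0 W=0
Move 11: B@(3,0) -> caps B=1 W=0
Move 12: W@(4,3) -> caps B=1 W=0

Answer: 1 0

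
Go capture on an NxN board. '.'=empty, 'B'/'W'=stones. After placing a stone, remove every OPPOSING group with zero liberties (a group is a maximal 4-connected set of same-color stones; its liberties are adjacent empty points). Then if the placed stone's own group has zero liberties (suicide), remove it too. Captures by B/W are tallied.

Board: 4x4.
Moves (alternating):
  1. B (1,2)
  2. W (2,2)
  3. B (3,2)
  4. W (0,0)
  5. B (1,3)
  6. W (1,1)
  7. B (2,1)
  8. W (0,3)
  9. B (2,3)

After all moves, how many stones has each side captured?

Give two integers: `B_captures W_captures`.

Answer: 1 0

Derivation:
Move 1: B@(1,2) -> caps B=0 W=0
Move 2: W@(2,2) -> caps B=0 W=0
Move 3: B@(3,2) -> caps B=0 W=0
Move 4: W@(0,0) -> caps B=0 W=0
Move 5: B@(1,3) -> caps B=0 W=0
Move 6: W@(1,1) -> caps B=0 W=0
Move 7: B@(2,1) -> caps B=0 W=0
Move 8: W@(0,3) -> caps B=0 W=0
Move 9: B@(2,3) -> caps B=1 W=0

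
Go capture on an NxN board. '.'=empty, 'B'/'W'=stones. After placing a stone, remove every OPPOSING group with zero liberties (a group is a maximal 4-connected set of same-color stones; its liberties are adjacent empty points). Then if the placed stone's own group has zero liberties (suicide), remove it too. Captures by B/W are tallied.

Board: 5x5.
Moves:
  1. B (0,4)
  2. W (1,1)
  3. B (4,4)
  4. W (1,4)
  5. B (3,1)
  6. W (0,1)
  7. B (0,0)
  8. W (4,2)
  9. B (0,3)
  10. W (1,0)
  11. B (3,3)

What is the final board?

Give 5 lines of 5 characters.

Move 1: B@(0,4) -> caps B=0 W=0
Move 2: W@(1,1) -> caps B=0 W=0
Move 3: B@(4,4) -> caps B=0 W=0
Move 4: W@(1,4) -> caps B=0 W=0
Move 5: B@(3,1) -> caps B=0 W=0
Move 6: W@(0,1) -> caps B=0 W=0
Move 7: B@(0,0) -> caps B=0 W=0
Move 8: W@(4,2) -> caps B=0 W=0
Move 9: B@(0,3) -> caps B=0 W=0
Move 10: W@(1,0) -> caps B=0 W=1
Move 11: B@(3,3) -> caps B=0 W=1

Answer: .W.BB
WW..W
.....
.B.B.
..W.B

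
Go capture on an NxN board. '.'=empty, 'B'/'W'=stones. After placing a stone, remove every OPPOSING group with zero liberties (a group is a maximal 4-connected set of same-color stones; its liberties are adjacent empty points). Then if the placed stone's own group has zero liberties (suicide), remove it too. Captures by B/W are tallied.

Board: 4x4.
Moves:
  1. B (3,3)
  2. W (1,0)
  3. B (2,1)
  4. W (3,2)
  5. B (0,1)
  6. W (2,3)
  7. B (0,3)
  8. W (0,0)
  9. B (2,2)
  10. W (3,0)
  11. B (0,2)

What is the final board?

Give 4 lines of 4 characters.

Answer: WBBB
W...
.BBW
W.W.

Derivation:
Move 1: B@(3,3) -> caps B=0 W=0
Move 2: W@(1,0) -> caps B=0 W=0
Move 3: B@(2,1) -> caps B=0 W=0
Move 4: W@(3,2) -> caps B=0 W=0
Move 5: B@(0,1) -> caps B=0 W=0
Move 6: W@(2,3) -> caps B=0 W=1
Move 7: B@(0,3) -> caps B=0 W=1
Move 8: W@(0,0) -> caps B=0 W=1
Move 9: B@(2,2) -> caps B=0 W=1
Move 10: W@(3,0) -> caps B=0 W=1
Move 11: B@(0,2) -> caps B=0 W=1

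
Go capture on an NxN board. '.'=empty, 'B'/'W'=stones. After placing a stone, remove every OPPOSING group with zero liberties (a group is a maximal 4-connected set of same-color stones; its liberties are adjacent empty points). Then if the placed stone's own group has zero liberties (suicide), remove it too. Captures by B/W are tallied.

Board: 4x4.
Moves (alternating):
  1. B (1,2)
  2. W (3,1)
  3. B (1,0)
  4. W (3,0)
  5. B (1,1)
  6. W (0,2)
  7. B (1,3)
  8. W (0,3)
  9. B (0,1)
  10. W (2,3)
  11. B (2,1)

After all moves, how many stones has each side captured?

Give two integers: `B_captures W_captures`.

Answer: 2 0

Derivation:
Move 1: B@(1,2) -> caps B=0 W=0
Move 2: W@(3,1) -> caps B=0 W=0
Move 3: B@(1,0) -> caps B=0 W=0
Move 4: W@(3,0) -> caps B=0 W=0
Move 5: B@(1,1) -> caps B=0 W=0
Move 6: W@(0,2) -> caps B=0 W=0
Move 7: B@(1,3) -> caps B=0 W=0
Move 8: W@(0,3) -> caps B=0 W=0
Move 9: B@(0,1) -> caps B=2 W=0
Move 10: W@(2,3) -> caps B=2 W=0
Move 11: B@(2,1) -> caps B=2 W=0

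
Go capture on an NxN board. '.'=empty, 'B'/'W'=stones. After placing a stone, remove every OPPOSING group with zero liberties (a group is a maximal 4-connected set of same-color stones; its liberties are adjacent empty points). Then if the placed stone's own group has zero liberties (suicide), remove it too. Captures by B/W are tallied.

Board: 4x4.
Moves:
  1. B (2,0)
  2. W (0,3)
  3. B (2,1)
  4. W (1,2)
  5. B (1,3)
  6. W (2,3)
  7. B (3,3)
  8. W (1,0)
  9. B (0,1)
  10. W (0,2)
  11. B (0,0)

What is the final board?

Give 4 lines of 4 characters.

Answer: BBWW
W.W.
BB.W
...B

Derivation:
Move 1: B@(2,0) -> caps B=0 W=0
Move 2: W@(0,3) -> caps B=0 W=0
Move 3: B@(2,1) -> caps B=0 W=0
Move 4: W@(1,2) -> caps B=0 W=0
Move 5: B@(1,3) -> caps B=0 W=0
Move 6: W@(2,3) -> caps B=0 W=1
Move 7: B@(3,3) -> caps B=0 W=1
Move 8: W@(1,0) -> caps B=0 W=1
Move 9: B@(0,1) -> caps B=0 W=1
Move 10: W@(0,2) -> caps B=0 W=1
Move 11: B@(0,0) -> caps B=0 W=1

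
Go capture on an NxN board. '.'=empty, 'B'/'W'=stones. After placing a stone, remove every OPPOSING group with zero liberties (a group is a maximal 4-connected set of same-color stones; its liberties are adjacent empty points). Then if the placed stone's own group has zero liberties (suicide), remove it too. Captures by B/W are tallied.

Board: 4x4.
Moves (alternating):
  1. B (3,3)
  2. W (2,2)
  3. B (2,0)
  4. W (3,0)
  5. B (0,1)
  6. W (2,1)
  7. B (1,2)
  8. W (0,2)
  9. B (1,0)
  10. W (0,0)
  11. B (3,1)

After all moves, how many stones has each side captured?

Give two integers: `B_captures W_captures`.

Answer: 1 0

Derivation:
Move 1: B@(3,3) -> caps B=0 W=0
Move 2: W@(2,2) -> caps B=0 W=0
Move 3: B@(2,0) -> caps B=0 W=0
Move 4: W@(3,0) -> caps B=0 W=0
Move 5: B@(0,1) -> caps B=0 W=0
Move 6: W@(2,1) -> caps B=0 W=0
Move 7: B@(1,2) -> caps B=0 W=0
Move 8: W@(0,2) -> caps B=0 W=0
Move 9: B@(1,0) -> caps B=0 W=0
Move 10: W@(0,0) -> caps B=0 W=0
Move 11: B@(3,1) -> caps B=1 W=0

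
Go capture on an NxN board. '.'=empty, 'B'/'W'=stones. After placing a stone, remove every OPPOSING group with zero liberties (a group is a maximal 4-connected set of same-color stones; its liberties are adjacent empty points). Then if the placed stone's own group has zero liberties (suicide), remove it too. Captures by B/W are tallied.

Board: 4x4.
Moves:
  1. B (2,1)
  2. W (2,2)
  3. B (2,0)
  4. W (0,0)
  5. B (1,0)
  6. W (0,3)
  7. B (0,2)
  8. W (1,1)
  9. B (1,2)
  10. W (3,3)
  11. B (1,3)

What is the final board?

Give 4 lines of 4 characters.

Answer: W.B.
BWBB
BBW.
...W

Derivation:
Move 1: B@(2,1) -> caps B=0 W=0
Move 2: W@(2,2) -> caps B=0 W=0
Move 3: B@(2,0) -> caps B=0 W=0
Move 4: W@(0,0) -> caps B=0 W=0
Move 5: B@(1,0) -> caps B=0 W=0
Move 6: W@(0,3) -> caps B=0 W=0
Move 7: B@(0,2) -> caps B=0 W=0
Move 8: W@(1,1) -> caps B=0 W=0
Move 9: B@(1,2) -> caps B=0 W=0
Move 10: W@(3,3) -> caps B=0 W=0
Move 11: B@(1,3) -> caps B=1 W=0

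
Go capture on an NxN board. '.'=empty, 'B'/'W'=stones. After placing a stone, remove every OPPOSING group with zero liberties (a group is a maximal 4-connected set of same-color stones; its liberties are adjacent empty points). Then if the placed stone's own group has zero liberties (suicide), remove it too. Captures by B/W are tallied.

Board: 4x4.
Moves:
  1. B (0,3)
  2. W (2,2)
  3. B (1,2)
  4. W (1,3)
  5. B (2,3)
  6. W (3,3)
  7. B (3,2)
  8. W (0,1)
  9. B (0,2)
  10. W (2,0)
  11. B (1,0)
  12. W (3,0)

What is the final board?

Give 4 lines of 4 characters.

Move 1: B@(0,3) -> caps B=0 W=0
Move 2: W@(2,2) -> caps B=0 W=0
Move 3: B@(1,2) -> caps B=0 W=0
Move 4: W@(1,3) -> caps B=0 W=0
Move 5: B@(2,3) -> caps B=1 W=0
Move 6: W@(3,3) -> caps B=1 W=0
Move 7: B@(3,2) -> caps B=2 W=0
Move 8: W@(0,1) -> caps B=2 W=0
Move 9: B@(0,2) -> caps B=2 W=0
Move 10: W@(2,0) -> caps B=2 W=0
Move 11: B@(1,0) -> caps B=2 W=0
Move 12: W@(3,0) -> caps B=2 W=0

Answer: .WBB
B.B.
W.WB
W.B.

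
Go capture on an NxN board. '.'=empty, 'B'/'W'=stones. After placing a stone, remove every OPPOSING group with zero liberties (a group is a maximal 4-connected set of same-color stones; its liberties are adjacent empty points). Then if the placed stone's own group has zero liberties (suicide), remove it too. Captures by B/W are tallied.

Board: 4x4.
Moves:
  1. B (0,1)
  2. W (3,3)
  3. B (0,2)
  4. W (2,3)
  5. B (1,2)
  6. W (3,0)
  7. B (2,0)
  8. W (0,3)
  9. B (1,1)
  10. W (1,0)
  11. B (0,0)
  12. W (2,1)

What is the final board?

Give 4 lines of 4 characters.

Answer: BBBW
.BB.
BW.W
W..W

Derivation:
Move 1: B@(0,1) -> caps B=0 W=0
Move 2: W@(3,3) -> caps B=0 W=0
Move 3: B@(0,2) -> caps B=0 W=0
Move 4: W@(2,3) -> caps B=0 W=0
Move 5: B@(1,2) -> caps B=0 W=0
Move 6: W@(3,0) -> caps B=0 W=0
Move 7: B@(2,0) -> caps B=0 W=0
Move 8: W@(0,3) -> caps B=0 W=0
Move 9: B@(1,1) -> caps B=0 W=0
Move 10: W@(1,0) -> caps B=0 W=0
Move 11: B@(0,0) -> caps B=1 W=0
Move 12: W@(2,1) -> caps B=1 W=0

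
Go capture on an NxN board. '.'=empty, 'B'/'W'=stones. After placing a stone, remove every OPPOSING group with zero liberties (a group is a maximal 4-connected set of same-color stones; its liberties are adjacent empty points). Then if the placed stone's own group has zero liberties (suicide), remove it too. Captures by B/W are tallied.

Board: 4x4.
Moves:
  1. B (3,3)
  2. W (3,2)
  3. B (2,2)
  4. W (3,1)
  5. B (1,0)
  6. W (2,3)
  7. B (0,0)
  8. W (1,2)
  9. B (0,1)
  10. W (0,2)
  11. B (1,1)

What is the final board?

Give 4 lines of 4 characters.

Move 1: B@(3,3) -> caps B=0 W=0
Move 2: W@(3,2) -> caps B=0 W=0
Move 3: B@(2,2) -> caps B=0 W=0
Move 4: W@(3,1) -> caps B=0 W=0
Move 5: B@(1,0) -> caps B=0 W=0
Move 6: W@(2,3) -> caps B=0 W=1
Move 7: B@(0,0) -> caps B=0 W=1
Move 8: W@(1,2) -> caps B=0 W=1
Move 9: B@(0,1) -> caps B=0 W=1
Move 10: W@(0,2) -> caps B=0 W=1
Move 11: B@(1,1) -> caps B=0 W=1

Answer: BBW.
BBW.
..BW
.WW.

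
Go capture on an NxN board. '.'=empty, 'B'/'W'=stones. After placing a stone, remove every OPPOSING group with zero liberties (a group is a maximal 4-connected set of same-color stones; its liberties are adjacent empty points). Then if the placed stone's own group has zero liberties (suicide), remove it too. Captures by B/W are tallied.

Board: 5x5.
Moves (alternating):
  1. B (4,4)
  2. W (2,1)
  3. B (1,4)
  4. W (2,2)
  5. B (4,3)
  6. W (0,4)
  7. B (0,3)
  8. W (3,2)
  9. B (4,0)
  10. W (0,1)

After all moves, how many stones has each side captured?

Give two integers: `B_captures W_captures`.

Move 1: B@(4,4) -> caps B=0 W=0
Move 2: W@(2,1) -> caps B=0 W=0
Move 3: B@(1,4) -> caps B=0 W=0
Move 4: W@(2,2) -> caps B=0 W=0
Move 5: B@(4,3) -> caps B=0 W=0
Move 6: W@(0,4) -> caps B=0 W=0
Move 7: B@(0,3) -> caps B=1 W=0
Move 8: W@(3,2) -> caps B=1 W=0
Move 9: B@(4,0) -> caps B=1 W=0
Move 10: W@(0,1) -> caps B=1 W=0

Answer: 1 0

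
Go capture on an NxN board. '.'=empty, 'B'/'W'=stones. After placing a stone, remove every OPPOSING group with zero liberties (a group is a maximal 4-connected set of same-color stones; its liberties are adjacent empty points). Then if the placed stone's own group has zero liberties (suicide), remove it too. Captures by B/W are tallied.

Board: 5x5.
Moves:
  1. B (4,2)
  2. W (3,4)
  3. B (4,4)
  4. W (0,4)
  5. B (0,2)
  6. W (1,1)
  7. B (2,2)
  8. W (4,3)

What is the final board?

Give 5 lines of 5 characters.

Answer: ..B.W
.W...
..B..
....W
..BW.

Derivation:
Move 1: B@(4,2) -> caps B=0 W=0
Move 2: W@(3,4) -> caps B=0 W=0
Move 3: B@(4,4) -> caps B=0 W=0
Move 4: W@(0,4) -> caps B=0 W=0
Move 5: B@(0,2) -> caps B=0 W=0
Move 6: W@(1,1) -> caps B=0 W=0
Move 7: B@(2,2) -> caps B=0 W=0
Move 8: W@(4,3) -> caps B=0 W=1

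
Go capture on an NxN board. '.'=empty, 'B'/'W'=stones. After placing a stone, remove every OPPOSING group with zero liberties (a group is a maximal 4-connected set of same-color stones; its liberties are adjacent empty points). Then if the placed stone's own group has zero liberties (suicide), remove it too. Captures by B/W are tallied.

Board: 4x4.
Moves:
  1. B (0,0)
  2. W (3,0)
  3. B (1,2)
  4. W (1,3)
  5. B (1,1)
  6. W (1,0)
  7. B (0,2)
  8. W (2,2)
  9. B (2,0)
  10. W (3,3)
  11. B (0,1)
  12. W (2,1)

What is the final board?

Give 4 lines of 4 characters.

Answer: BBB.
.BBW
BWW.
W..W

Derivation:
Move 1: B@(0,0) -> caps B=0 W=0
Move 2: W@(3,0) -> caps B=0 W=0
Move 3: B@(1,2) -> caps B=0 W=0
Move 4: W@(1,3) -> caps B=0 W=0
Move 5: B@(1,1) -> caps B=0 W=0
Move 6: W@(1,0) -> caps B=0 W=0
Move 7: B@(0,2) -> caps B=0 W=0
Move 8: W@(2,2) -> caps B=0 W=0
Move 9: B@(2,0) -> caps B=1 W=0
Move 10: W@(3,3) -> caps B=1 W=0
Move 11: B@(0,1) -> caps B=1 W=0
Move 12: W@(2,1) -> caps B=1 W=0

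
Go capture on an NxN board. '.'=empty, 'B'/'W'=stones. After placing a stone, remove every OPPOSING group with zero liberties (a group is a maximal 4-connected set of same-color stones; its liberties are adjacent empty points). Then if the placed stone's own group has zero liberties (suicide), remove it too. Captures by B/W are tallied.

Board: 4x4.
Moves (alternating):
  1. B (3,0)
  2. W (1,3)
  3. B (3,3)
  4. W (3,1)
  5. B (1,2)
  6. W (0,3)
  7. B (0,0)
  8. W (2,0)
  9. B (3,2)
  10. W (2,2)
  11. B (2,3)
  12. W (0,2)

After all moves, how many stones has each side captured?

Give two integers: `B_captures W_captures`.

Answer: 0 1

Derivation:
Move 1: B@(3,0) -> caps B=0 W=0
Move 2: W@(1,3) -> caps B=0 W=0
Move 3: B@(3,3) -> caps B=0 W=0
Move 4: W@(3,1) -> caps B=0 W=0
Move 5: B@(1,2) -> caps B=0 W=0
Move 6: W@(0,3) -> caps B=0 W=0
Move 7: B@(0,0) -> caps B=0 W=0
Move 8: W@(2,0) -> caps B=0 W=1
Move 9: B@(3,2) -> caps B=0 W=1
Move 10: W@(2,2) -> caps B=0 W=1
Move 11: B@(2,3) -> caps B=0 W=1
Move 12: W@(0,2) -> caps B=0 W=1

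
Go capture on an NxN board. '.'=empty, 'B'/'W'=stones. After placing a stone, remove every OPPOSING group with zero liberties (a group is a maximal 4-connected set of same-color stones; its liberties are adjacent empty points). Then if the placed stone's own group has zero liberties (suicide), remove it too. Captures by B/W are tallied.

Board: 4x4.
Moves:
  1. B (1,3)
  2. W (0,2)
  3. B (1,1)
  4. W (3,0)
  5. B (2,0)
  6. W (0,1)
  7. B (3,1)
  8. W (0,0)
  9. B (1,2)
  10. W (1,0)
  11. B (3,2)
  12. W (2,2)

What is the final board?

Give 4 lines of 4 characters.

Move 1: B@(1,3) -> caps B=0 W=0
Move 2: W@(0,2) -> caps B=0 W=0
Move 3: B@(1,1) -> caps B=0 W=0
Move 4: W@(3,0) -> caps B=0 W=0
Move 5: B@(2,0) -> caps B=0 W=0
Move 6: W@(0,1) -> caps B=0 W=0
Move 7: B@(3,1) -> caps B=1 W=0
Move 8: W@(0,0) -> caps B=1 W=0
Move 9: B@(1,2) -> caps B=1 W=0
Move 10: W@(1,0) -> caps B=1 W=0
Move 11: B@(3,2) -> caps B=1 W=0
Move 12: W@(2,2) -> caps B=1 W=0

Answer: WWW.
WBBB
B.W.
.BB.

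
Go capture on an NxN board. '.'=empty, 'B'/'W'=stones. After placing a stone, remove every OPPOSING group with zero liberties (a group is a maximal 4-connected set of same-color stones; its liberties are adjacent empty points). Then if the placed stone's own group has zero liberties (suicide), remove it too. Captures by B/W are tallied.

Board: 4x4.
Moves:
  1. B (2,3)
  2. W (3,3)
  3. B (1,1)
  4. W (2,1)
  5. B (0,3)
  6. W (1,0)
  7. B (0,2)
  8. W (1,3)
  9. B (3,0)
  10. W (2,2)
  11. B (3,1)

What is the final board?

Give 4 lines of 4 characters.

Answer: ..BB
WB.W
.WW.
BB.W

Derivation:
Move 1: B@(2,3) -> caps B=0 W=0
Move 2: W@(3,3) -> caps B=0 W=0
Move 3: B@(1,1) -> caps B=0 W=0
Move 4: W@(2,1) -> caps B=0 W=0
Move 5: B@(0,3) -> caps B=0 W=0
Move 6: W@(1,0) -> caps B=0 W=0
Move 7: B@(0,2) -> caps B=0 W=0
Move 8: W@(1,3) -> caps B=0 W=0
Move 9: B@(3,0) -> caps B=0 W=0
Move 10: W@(2,2) -> caps B=0 W=1
Move 11: B@(3,1) -> caps B=0 W=1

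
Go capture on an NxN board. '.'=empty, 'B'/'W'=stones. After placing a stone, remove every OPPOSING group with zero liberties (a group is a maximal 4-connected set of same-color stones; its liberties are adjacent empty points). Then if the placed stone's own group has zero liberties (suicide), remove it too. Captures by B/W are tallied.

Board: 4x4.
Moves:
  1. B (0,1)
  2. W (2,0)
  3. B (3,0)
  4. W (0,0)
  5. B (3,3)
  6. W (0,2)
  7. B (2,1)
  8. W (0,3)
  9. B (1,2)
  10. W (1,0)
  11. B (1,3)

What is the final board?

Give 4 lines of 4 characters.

Answer: WB..
W.BB
WB..
B..B

Derivation:
Move 1: B@(0,1) -> caps B=0 W=0
Move 2: W@(2,0) -> caps B=0 W=0
Move 3: B@(3,0) -> caps B=0 W=0
Move 4: W@(0,0) -> caps B=0 W=0
Move 5: B@(3,3) -> caps B=0 W=0
Move 6: W@(0,2) -> caps B=0 W=0
Move 7: B@(2,1) -> caps B=0 W=0
Move 8: W@(0,3) -> caps B=0 W=0
Move 9: B@(1,2) -> caps B=0 W=0
Move 10: W@(1,0) -> caps B=0 W=0
Move 11: B@(1,3) -> caps B=2 W=0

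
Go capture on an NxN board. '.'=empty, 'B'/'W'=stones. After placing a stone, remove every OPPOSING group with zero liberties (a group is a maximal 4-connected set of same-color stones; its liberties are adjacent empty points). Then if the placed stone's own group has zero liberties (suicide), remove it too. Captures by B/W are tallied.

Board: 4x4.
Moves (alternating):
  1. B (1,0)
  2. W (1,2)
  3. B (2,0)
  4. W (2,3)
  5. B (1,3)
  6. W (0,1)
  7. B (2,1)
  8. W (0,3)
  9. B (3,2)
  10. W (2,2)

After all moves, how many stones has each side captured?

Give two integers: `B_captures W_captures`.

Answer: 0 1

Derivation:
Move 1: B@(1,0) -> caps B=0 W=0
Move 2: W@(1,2) -> caps B=0 W=0
Move 3: B@(2,0) -> caps B=0 W=0
Move 4: W@(2,3) -> caps B=0 W=0
Move 5: B@(1,3) -> caps B=0 W=0
Move 6: W@(0,1) -> caps B=0 W=0
Move 7: B@(2,1) -> caps B=0 W=0
Move 8: W@(0,3) -> caps B=0 W=1
Move 9: B@(3,2) -> caps B=0 W=1
Move 10: W@(2,2) -> caps B=0 W=1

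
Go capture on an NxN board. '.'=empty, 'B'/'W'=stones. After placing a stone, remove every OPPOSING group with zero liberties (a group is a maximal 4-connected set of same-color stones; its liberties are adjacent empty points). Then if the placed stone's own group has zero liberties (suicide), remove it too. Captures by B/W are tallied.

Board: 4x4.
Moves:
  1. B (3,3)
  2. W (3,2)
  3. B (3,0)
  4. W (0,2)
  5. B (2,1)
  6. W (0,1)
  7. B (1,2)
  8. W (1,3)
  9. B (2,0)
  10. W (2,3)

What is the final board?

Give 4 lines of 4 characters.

Answer: .WW.
..BW
BB.W
B.W.

Derivation:
Move 1: B@(3,3) -> caps B=0 W=0
Move 2: W@(3,2) -> caps B=0 W=0
Move 3: B@(3,0) -> caps B=0 W=0
Move 4: W@(0,2) -> caps B=0 W=0
Move 5: B@(2,1) -> caps B=0 W=0
Move 6: W@(0,1) -> caps B=0 W=0
Move 7: B@(1,2) -> caps B=0 W=0
Move 8: W@(1,3) -> caps B=0 W=0
Move 9: B@(2,0) -> caps B=0 W=0
Move 10: W@(2,3) -> caps B=0 W=1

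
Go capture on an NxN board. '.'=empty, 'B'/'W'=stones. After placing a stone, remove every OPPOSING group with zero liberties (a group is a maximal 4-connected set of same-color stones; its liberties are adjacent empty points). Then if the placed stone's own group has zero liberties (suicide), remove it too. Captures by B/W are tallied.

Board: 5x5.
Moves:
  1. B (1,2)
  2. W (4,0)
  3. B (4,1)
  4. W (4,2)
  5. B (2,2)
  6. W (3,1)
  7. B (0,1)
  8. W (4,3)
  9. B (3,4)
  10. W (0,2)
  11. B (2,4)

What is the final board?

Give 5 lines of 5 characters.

Move 1: B@(1,2) -> caps B=0 W=0
Move 2: W@(4,0) -> caps B=0 W=0
Move 3: B@(4,1) -> caps B=0 W=0
Move 4: W@(4,2) -> caps B=0 W=0
Move 5: B@(2,2) -> caps B=0 W=0
Move 6: W@(3,1) -> caps B=0 W=1
Move 7: B@(0,1) -> caps B=0 W=1
Move 8: W@(4,3) -> caps B=0 W=1
Move 9: B@(3,4) -> caps B=0 W=1
Move 10: W@(0,2) -> caps B=0 W=1
Move 11: B@(2,4) -> caps B=0 W=1

Answer: .BW..
..B..
..B.B
.W..B
W.WW.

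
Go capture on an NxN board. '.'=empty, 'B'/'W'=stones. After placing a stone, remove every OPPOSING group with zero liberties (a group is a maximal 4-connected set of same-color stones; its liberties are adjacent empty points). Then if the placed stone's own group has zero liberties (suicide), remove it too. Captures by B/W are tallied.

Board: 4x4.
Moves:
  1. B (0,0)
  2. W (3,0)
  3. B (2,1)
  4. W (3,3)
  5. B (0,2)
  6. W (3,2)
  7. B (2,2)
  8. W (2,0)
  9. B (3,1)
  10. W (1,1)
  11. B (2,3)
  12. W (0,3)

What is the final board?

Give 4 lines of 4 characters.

Answer: B.BW
.W..
WBBB
WB..

Derivation:
Move 1: B@(0,0) -> caps B=0 W=0
Move 2: W@(3,0) -> caps B=0 W=0
Move 3: B@(2,1) -> caps B=0 W=0
Move 4: W@(3,3) -> caps B=0 W=0
Move 5: B@(0,2) -> caps B=0 W=0
Move 6: W@(3,2) -> caps B=0 W=0
Move 7: B@(2,2) -> caps B=0 W=0
Move 8: W@(2,0) -> caps B=0 W=0
Move 9: B@(3,1) -> caps B=0 W=0
Move 10: W@(1,1) -> caps B=0 W=0
Move 11: B@(2,3) -> caps B=2 W=0
Move 12: W@(0,3) -> caps B=2 W=0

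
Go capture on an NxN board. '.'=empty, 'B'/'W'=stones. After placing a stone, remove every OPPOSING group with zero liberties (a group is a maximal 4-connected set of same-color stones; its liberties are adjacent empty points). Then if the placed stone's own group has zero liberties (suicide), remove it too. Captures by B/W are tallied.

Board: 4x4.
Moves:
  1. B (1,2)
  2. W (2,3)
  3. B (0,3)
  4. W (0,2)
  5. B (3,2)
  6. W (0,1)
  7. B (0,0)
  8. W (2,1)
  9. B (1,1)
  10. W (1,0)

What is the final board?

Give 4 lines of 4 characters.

Answer: B..B
WBB.
.W.W
..B.

Derivation:
Move 1: B@(1,2) -> caps B=0 W=0
Move 2: W@(2,3) -> caps B=0 W=0
Move 3: B@(0,3) -> caps B=0 W=0
Move 4: W@(0,2) -> caps B=0 W=0
Move 5: B@(3,2) -> caps B=0 W=0
Move 6: W@(0,1) -> caps B=0 W=0
Move 7: B@(0,0) -> caps B=0 W=0
Move 8: W@(2,1) -> caps B=0 W=0
Move 9: B@(1,1) -> caps B=2 W=0
Move 10: W@(1,0) -> caps B=2 W=0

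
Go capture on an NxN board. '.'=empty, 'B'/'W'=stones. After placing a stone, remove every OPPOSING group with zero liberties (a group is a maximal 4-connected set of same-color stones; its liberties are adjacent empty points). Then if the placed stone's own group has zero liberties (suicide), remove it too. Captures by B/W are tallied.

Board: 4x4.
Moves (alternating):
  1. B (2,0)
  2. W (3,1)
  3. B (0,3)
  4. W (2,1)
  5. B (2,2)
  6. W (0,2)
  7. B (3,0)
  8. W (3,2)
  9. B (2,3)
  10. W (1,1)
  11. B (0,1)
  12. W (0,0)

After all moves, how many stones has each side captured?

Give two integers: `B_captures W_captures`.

Answer: 0 1

Derivation:
Move 1: B@(2,0) -> caps B=0 W=0
Move 2: W@(3,1) -> caps B=0 W=0
Move 3: B@(0,3) -> caps B=0 W=0
Move 4: W@(2,1) -> caps B=0 W=0
Move 5: B@(2,2) -> caps B=0 W=0
Move 6: W@(0,2) -> caps B=0 W=0
Move 7: B@(3,0) -> caps B=0 W=0
Move 8: W@(3,2) -> caps B=0 W=0
Move 9: B@(2,3) -> caps B=0 W=0
Move 10: W@(1,1) -> caps B=0 W=0
Move 11: B@(0,1) -> caps B=0 W=0
Move 12: W@(0,0) -> caps B=0 W=1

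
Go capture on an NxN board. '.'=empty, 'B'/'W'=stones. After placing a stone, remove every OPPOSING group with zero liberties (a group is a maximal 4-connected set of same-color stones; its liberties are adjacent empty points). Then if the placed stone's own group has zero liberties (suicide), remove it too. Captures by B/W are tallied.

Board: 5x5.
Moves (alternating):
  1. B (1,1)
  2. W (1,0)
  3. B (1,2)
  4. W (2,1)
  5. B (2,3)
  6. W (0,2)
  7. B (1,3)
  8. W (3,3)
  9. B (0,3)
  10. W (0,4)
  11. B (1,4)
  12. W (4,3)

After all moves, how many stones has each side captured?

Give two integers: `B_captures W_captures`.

Move 1: B@(1,1) -> caps B=0 W=0
Move 2: W@(1,0) -> caps B=0 W=0
Move 3: B@(1,2) -> caps B=0 W=0
Move 4: W@(2,1) -> caps B=0 W=0
Move 5: B@(2,3) -> caps B=0 W=0
Move 6: W@(0,2) -> caps B=0 W=0
Move 7: B@(1,3) -> caps B=0 W=0
Move 8: W@(3,3) -> caps B=0 W=0
Move 9: B@(0,3) -> caps B=0 W=0
Move 10: W@(0,4) -> caps B=0 W=0
Move 11: B@(1,4) -> caps B=1 W=0
Move 12: W@(4,3) -> caps B=1 W=0

Answer: 1 0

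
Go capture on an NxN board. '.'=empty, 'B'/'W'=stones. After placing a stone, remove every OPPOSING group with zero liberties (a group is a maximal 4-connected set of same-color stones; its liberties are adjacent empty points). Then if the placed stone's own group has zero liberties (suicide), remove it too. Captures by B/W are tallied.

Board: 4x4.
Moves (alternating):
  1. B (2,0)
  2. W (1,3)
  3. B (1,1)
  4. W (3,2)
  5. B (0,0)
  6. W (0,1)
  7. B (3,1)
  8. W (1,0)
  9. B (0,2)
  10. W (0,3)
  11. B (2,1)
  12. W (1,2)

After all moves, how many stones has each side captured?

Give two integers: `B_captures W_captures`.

Move 1: B@(2,0) -> caps B=0 W=0
Move 2: W@(1,3) -> caps B=0 W=0
Move 3: B@(1,1) -> caps B=0 W=0
Move 4: W@(3,2) -> caps B=0 W=0
Move 5: B@(0,0) -> caps B=0 W=0
Move 6: W@(0,1) -> caps B=0 W=0
Move 7: B@(3,1) -> caps B=0 W=0
Move 8: W@(1,0) -> caps B=0 W=1
Move 9: B@(0,2) -> caps B=0 W=1
Move 10: W@(0,3) -> caps B=0 W=1
Move 11: B@(2,1) -> caps B=0 W=1
Move 12: W@(1,2) -> caps B=0 W=2

Answer: 0 2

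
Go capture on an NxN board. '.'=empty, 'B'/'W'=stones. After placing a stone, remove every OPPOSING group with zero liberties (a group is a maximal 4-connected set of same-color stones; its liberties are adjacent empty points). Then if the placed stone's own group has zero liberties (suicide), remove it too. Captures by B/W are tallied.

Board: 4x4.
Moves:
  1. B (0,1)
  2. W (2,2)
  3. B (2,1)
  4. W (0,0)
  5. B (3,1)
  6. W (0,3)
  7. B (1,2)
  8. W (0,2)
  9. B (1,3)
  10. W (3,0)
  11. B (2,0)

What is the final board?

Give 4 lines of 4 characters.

Answer: WB..
..BB
BBW.
.B..

Derivation:
Move 1: B@(0,1) -> caps B=0 W=0
Move 2: W@(2,2) -> caps B=0 W=0
Move 3: B@(2,1) -> caps B=0 W=0
Move 4: W@(0,0) -> caps B=0 W=0
Move 5: B@(3,1) -> caps B=0 W=0
Move 6: W@(0,3) -> caps B=0 W=0
Move 7: B@(1,2) -> caps B=0 W=0
Move 8: W@(0,2) -> caps B=0 W=0
Move 9: B@(1,3) -> caps B=2 W=0
Move 10: W@(3,0) -> caps B=2 W=0
Move 11: B@(2,0) -> caps B=3 W=0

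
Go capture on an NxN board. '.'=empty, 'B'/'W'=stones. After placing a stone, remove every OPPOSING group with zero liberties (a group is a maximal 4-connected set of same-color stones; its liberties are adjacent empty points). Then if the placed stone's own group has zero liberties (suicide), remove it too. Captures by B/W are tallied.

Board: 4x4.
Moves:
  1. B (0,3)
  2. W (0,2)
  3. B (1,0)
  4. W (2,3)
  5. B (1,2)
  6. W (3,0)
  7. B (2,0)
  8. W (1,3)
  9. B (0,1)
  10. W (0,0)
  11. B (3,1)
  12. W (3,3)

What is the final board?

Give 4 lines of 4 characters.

Move 1: B@(0,3) -> caps B=0 W=0
Move 2: W@(0,2) -> caps B=0 W=0
Move 3: B@(1,0) -> caps B=0 W=0
Move 4: W@(2,3) -> caps B=0 W=0
Move 5: B@(1,2) -> caps B=0 W=0
Move 6: W@(3,0) -> caps B=0 W=0
Move 7: B@(2,0) -> caps B=0 W=0
Move 8: W@(1,3) -> caps B=0 W=1
Move 9: B@(0,1) -> caps B=0 W=1
Move 10: W@(0,0) -> caps B=0 W=1
Move 11: B@(3,1) -> caps B=1 W=1
Move 12: W@(3,3) -> caps B=1 W=1

Answer: .BW.
B.BW
B..W
.B.W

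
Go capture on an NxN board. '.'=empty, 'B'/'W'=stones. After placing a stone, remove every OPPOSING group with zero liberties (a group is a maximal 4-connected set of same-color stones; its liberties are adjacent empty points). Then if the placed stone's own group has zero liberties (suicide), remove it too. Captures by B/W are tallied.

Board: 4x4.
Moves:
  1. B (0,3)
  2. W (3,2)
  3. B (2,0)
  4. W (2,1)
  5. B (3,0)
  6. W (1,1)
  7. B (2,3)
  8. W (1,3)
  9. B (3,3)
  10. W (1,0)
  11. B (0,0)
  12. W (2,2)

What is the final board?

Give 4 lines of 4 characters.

Answer: B..B
WW.W
BWW.
B.W.

Derivation:
Move 1: B@(0,3) -> caps B=0 W=0
Move 2: W@(3,2) -> caps B=0 W=0
Move 3: B@(2,0) -> caps B=0 W=0
Move 4: W@(2,1) -> caps B=0 W=0
Move 5: B@(3,0) -> caps B=0 W=0
Move 6: W@(1,1) -> caps B=0 W=0
Move 7: B@(2,3) -> caps B=0 W=0
Move 8: W@(1,3) -> caps B=0 W=0
Move 9: B@(3,3) -> caps B=0 W=0
Move 10: W@(1,0) -> caps B=0 W=0
Move 11: B@(0,0) -> caps B=0 W=0
Move 12: W@(2,2) -> caps B=0 W=2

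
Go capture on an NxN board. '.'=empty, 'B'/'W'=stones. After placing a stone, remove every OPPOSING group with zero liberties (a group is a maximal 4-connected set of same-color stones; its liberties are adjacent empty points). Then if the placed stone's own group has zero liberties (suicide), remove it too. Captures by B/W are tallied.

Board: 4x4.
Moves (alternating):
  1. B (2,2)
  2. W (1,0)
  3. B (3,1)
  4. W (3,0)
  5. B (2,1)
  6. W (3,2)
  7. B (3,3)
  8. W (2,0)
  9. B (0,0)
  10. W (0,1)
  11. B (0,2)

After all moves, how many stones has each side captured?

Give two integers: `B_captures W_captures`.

Move 1: B@(2,2) -> caps B=0 W=0
Move 2: W@(1,0) -> caps B=0 W=0
Move 3: B@(3,1) -> caps B=0 W=0
Move 4: W@(3,0) -> caps B=0 W=0
Move 5: B@(2,1) -> caps B=0 W=0
Move 6: W@(3,2) -> caps B=0 W=0
Move 7: B@(3,3) -> caps B=1 W=0
Move 8: W@(2,0) -> caps B=1 W=0
Move 9: B@(0,0) -> caps B=1 W=0
Move 10: W@(0,1) -> caps B=1 W=1
Move 11: B@(0,2) -> caps B=1 W=1

Answer: 1 1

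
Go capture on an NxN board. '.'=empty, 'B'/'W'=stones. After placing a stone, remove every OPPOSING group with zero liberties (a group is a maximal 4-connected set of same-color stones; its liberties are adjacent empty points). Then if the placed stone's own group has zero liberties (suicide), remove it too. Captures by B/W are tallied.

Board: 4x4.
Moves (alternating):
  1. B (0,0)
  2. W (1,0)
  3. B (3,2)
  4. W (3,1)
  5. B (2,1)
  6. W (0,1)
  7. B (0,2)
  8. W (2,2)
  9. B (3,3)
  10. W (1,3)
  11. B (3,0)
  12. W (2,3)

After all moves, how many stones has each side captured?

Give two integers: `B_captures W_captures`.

Move 1: B@(0,0) -> caps B=0 W=0
Move 2: W@(1,0) -> caps B=0 W=0
Move 3: B@(3,2) -> caps B=0 W=0
Move 4: W@(3,1) -> caps B=0 W=0
Move 5: B@(2,1) -> caps B=0 W=0
Move 6: W@(0,1) -> caps B=0 W=1
Move 7: B@(0,2) -> caps B=0 W=1
Move 8: W@(2,2) -> caps B=0 W=1
Move 9: B@(3,3) -> caps B=0 W=1
Move 10: W@(1,3) -> caps B=0 W=1
Move 11: B@(3,0) -> caps B=1 W=1
Move 12: W@(2,3) -> caps B=1 W=1

Answer: 1 1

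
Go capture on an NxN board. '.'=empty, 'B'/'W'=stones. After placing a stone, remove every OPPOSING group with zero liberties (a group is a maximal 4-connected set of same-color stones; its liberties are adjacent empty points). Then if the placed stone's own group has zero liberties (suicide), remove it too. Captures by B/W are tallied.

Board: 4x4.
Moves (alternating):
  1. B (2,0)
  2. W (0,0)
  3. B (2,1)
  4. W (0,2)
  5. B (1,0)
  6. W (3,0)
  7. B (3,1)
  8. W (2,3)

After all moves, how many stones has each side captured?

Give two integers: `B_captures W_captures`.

Answer: 1 0

Derivation:
Move 1: B@(2,0) -> caps B=0 W=0
Move 2: W@(0,0) -> caps B=0 W=0
Move 3: B@(2,1) -> caps B=0 W=0
Move 4: W@(0,2) -> caps B=0 W=0
Move 5: B@(1,0) -> caps B=0 W=0
Move 6: W@(3,0) -> caps B=0 W=0
Move 7: B@(3,1) -> caps B=1 W=0
Move 8: W@(2,3) -> caps B=1 W=0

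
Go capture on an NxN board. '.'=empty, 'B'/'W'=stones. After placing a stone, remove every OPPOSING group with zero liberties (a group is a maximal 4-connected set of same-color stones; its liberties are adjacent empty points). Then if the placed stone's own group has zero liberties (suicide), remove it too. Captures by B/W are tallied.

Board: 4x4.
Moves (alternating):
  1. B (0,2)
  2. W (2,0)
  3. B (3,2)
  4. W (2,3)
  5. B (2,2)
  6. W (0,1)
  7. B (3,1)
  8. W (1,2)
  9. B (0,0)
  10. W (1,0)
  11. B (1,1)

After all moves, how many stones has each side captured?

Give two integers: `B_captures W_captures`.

Move 1: B@(0,2) -> caps B=0 W=0
Move 2: W@(2,0) -> caps B=0 W=0
Move 3: B@(3,2) -> caps B=0 W=0
Move 4: W@(2,3) -> caps B=0 W=0
Move 5: B@(2,2) -> caps B=0 W=0
Move 6: W@(0,1) -> caps B=0 W=0
Move 7: B@(3,1) -> caps B=0 W=0
Move 8: W@(1,2) -> caps B=0 W=0
Move 9: B@(0,0) -> caps B=0 W=0
Move 10: W@(1,0) -> caps B=0 W=1
Move 11: B@(1,1) -> caps B=0 W=1

Answer: 0 1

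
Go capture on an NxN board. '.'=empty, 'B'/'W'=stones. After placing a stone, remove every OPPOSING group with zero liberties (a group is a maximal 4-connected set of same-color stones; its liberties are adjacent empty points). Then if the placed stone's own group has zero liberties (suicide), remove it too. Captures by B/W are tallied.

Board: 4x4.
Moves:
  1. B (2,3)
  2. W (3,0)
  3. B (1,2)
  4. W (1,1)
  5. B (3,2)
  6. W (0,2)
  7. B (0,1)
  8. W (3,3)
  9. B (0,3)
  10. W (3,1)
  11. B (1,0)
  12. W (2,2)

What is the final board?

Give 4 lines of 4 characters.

Move 1: B@(2,3) -> caps B=0 W=0
Move 2: W@(3,0) -> caps B=0 W=0
Move 3: B@(1,2) -> caps B=0 W=0
Move 4: W@(1,1) -> caps B=0 W=0
Move 5: B@(3,2) -> caps B=0 W=0
Move 6: W@(0,2) -> caps B=0 W=0
Move 7: B@(0,1) -> caps B=0 W=0
Move 8: W@(3,3) -> caps B=0 W=0
Move 9: B@(0,3) -> caps B=1 W=0
Move 10: W@(3,1) -> caps B=1 W=0
Move 11: B@(1,0) -> caps B=1 W=0
Move 12: W@(2,2) -> caps B=1 W=0

Answer: .B.B
BWB.
..WB
WWB.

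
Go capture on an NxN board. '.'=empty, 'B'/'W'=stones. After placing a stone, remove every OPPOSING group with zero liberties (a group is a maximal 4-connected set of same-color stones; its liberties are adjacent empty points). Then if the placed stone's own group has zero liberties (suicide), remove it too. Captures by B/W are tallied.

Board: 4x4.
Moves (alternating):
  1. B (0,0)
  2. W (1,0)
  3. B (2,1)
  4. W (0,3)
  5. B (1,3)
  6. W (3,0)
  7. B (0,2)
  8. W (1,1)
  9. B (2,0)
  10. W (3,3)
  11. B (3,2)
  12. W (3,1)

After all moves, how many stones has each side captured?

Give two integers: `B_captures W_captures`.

Answer: 1 0

Derivation:
Move 1: B@(0,0) -> caps B=0 W=0
Move 2: W@(1,0) -> caps B=0 W=0
Move 3: B@(2,1) -> caps B=0 W=0
Move 4: W@(0,3) -> caps B=0 W=0
Move 5: B@(1,3) -> caps B=0 W=0
Move 6: W@(3,0) -> caps B=0 W=0
Move 7: B@(0,2) -> caps B=1 W=0
Move 8: W@(1,1) -> caps B=1 W=0
Move 9: B@(2,0) -> caps B=1 W=0
Move 10: W@(3,3) -> caps B=1 W=0
Move 11: B@(3,2) -> caps B=1 W=0
Move 12: W@(3,1) -> caps B=1 W=0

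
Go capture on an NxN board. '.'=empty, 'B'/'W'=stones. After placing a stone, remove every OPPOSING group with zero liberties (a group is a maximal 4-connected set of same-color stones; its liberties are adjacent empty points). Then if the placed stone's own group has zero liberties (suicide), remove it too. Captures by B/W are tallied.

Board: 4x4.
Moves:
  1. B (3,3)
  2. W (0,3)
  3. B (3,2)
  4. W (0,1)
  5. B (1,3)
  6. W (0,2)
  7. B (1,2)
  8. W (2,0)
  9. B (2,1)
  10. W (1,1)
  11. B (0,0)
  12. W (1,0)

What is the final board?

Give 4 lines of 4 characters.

Move 1: B@(3,3) -> caps B=0 W=0
Move 2: W@(0,3) -> caps B=0 W=0
Move 3: B@(3,2) -> caps B=0 W=0
Move 4: W@(0,1) -> caps B=0 W=0
Move 5: B@(1,3) -> caps B=0 W=0
Move 6: W@(0,2) -> caps B=0 W=0
Move 7: B@(1,2) -> caps B=0 W=0
Move 8: W@(2,0) -> caps B=0 W=0
Move 9: B@(2,1) -> caps B=0 W=0
Move 10: W@(1,1) -> caps B=0 W=0
Move 11: B@(0,0) -> caps B=0 W=0
Move 12: W@(1,0) -> caps B=0 W=1

Answer: .WWW
WWBB
WB..
..BB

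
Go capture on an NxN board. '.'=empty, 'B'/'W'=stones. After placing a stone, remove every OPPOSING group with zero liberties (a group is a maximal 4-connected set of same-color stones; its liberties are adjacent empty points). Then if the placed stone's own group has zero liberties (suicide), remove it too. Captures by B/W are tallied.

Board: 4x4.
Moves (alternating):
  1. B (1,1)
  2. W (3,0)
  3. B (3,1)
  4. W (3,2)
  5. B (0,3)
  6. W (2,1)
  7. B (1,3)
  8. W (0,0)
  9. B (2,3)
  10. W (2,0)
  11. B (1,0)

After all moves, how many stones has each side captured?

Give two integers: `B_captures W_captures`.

Answer: 0 1

Derivation:
Move 1: B@(1,1) -> caps B=0 W=0
Move 2: W@(3,0) -> caps B=0 W=0
Move 3: B@(3,1) -> caps B=0 W=0
Move 4: W@(3,2) -> caps B=0 W=0
Move 5: B@(0,3) -> caps B=0 W=0
Move 6: W@(2,1) -> caps B=0 W=1
Move 7: B@(1,3) -> caps B=0 W=1
Move 8: W@(0,0) -> caps B=0 W=1
Move 9: B@(2,3) -> caps B=0 W=1
Move 10: W@(2,0) -> caps B=0 W=1
Move 11: B@(1,0) -> caps B=0 W=1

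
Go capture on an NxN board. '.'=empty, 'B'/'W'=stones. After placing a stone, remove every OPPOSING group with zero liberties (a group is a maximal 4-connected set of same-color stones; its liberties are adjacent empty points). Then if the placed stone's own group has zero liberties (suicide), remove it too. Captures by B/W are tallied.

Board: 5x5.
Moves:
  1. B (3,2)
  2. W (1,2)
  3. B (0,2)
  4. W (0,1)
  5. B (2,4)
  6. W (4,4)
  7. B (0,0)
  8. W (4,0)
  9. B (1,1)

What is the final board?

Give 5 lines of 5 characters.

Answer: B.B..
.BW..
....B
..B..
W...W

Derivation:
Move 1: B@(3,2) -> caps B=0 W=0
Move 2: W@(1,2) -> caps B=0 W=0
Move 3: B@(0,2) -> caps B=0 W=0
Move 4: W@(0,1) -> caps B=0 W=0
Move 5: B@(2,4) -> caps B=0 W=0
Move 6: W@(4,4) -> caps B=0 W=0
Move 7: B@(0,0) -> caps B=0 W=0
Move 8: W@(4,0) -> caps B=0 W=0
Move 9: B@(1,1) -> caps B=1 W=0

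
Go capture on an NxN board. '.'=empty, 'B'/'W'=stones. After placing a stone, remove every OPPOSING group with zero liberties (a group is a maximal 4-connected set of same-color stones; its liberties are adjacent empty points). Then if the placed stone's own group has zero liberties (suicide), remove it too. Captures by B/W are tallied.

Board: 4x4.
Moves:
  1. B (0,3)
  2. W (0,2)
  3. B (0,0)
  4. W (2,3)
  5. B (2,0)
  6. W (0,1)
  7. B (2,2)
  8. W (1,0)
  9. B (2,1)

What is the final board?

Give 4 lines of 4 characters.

Answer: .WWB
W...
BBBW
....

Derivation:
Move 1: B@(0,3) -> caps B=0 W=0
Move 2: W@(0,2) -> caps B=0 W=0
Move 3: B@(0,0) -> caps B=0 W=0
Move 4: W@(2,3) -> caps B=0 W=0
Move 5: B@(2,0) -> caps B=0 W=0
Move 6: W@(0,1) -> caps B=0 W=0
Move 7: B@(2,2) -> caps B=0 W=0
Move 8: W@(1,0) -> caps B=0 W=1
Move 9: B@(2,1) -> caps B=0 W=1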